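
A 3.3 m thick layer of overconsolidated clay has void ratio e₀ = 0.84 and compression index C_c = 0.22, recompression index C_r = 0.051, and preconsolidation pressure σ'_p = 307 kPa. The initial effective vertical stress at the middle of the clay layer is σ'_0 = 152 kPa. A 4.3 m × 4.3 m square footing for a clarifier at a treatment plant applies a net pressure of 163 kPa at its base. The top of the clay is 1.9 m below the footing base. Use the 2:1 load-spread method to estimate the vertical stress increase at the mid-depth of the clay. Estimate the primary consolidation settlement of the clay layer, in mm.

S_c ≈ 11.1 mm

Mid-depth of clay below the footing base: z = 1.9 + 3.3/2 = 3.55 m.
Stress increase at mid-clay by the 2:1 spreading method:
Δσ = qBL/((B+z)(L+z)) = 163×4.3×4.3/((4.3+3.55)(4.3+3.55)) = 48.909 kPa
Final effective stress: σ'_f = 152 + 48.909 = 200.91 kPa.
σ'_f = 200.91 ≤ σ'_p = 307 kPa, so the clay remains overconsolidated and only the recompression index applies:
S_c = C_r·H/(1+e₀)·log₁₀(σ'_f/σ'_0) = 0.051×3.3/1.84×log₁₀(200.91/152)
    = 0.091468 × 0.12116 = 0.01108 m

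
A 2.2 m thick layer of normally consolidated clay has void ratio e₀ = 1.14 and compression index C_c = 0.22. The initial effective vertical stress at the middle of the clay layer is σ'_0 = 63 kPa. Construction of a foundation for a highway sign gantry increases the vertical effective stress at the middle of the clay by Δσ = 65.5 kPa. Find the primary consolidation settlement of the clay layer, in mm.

Final effective stress: σ'_f = σ'_0 + Δσ = 63 + 65.5 = 128.5 kPa.
Normally consolidated clay, so the full stress increment lies on the virgin compression line:
S_c = C_c·H/(1+e₀)·log₁₀(σ'_f/σ'_0) = 0.22×2.2/(1+1.14)×log₁₀(128.5/63)
    = 0.22617 × 0.30956 = 0.07001 m

S_c ≈ 70 mm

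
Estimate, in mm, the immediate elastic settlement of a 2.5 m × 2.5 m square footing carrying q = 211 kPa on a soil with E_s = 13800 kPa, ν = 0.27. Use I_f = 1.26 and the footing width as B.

Immediate (elastic) settlement: S_e = q·B·(1−ν²)/E_s · I_f.
S_e = 211 × 2.5 × (1 − 0.27²) / 13800 × 1.26
    = 211 × 2.5 × 0.9271 / 13800 × 1.26
    = 0.04465 m = 44.65 mm

S_e ≈ 44.7 mm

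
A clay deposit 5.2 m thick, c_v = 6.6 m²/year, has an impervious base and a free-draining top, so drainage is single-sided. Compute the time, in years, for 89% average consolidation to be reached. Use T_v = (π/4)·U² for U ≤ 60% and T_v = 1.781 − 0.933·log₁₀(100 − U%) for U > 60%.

Drainage path length: H_d = H = 5.2 m (single drainage).
U > 60%: T_v = 1.781 − 0.933·log₁₀(100 − 89) = 0.80938.
t = T_v·H_d²/c_v = 0.80938×5.2²/6.6 = 3.316 years.

t ≈ 3.32 years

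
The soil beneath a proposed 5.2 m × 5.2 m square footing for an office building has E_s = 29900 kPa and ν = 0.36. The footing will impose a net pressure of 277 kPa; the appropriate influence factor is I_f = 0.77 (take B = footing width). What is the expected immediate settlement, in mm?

Immediate (elastic) settlement: S_e = q·B·(1−ν²)/E_s · I_f.
S_e = 277 × 5.2 × (1 − 0.36²) / 29900 × 0.77
    = 277 × 5.2 × 0.8704 / 29900 × 0.77
    = 0.03229 m = 32.29 mm

S_e ≈ 32.3 mm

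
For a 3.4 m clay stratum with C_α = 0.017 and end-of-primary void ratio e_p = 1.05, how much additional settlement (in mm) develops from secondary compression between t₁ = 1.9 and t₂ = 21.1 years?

Secondary compression: S_s = C_α·H/(1+e_p)·log₁₀(t₂/t₁)
S_s = 0.017×3.4/(1+1.05)×log₁₀(21.1/1.9)
    = 0.0282 × 1.046 = 0.02948 m

S_s ≈ 29.5 mm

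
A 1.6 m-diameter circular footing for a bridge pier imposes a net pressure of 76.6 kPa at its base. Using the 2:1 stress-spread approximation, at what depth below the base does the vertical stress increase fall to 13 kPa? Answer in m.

z ≈ 2.28 m

2:1 spreading — at depth z the loaded area has grown by z in each plan dimension:
qD²/(D+z)² = Δσ_z ⇒ z = D(√(q/Δσ_z) − 1) = 1.6×(√(76.6/13) − 1) = 2.284 m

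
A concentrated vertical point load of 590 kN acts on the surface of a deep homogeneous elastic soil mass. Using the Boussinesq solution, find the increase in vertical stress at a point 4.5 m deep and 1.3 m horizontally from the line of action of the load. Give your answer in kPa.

Δσ_z ≈ 11.4 kPa

Boussinesq vertical stress below a point load on an elastic half-space:
Δσ_z = 3P/(2πz²) · [1 + (r/z)²]^(−5/2)
r/z = 1.3/4.5 = 0.28889; [1+(r/z)²]^(−5/2) = 0.81841.
Δσ_z = 3×590/(2π×4.5²) × 0.81841 = 13.911 × 0.81841 = 11.38 kPa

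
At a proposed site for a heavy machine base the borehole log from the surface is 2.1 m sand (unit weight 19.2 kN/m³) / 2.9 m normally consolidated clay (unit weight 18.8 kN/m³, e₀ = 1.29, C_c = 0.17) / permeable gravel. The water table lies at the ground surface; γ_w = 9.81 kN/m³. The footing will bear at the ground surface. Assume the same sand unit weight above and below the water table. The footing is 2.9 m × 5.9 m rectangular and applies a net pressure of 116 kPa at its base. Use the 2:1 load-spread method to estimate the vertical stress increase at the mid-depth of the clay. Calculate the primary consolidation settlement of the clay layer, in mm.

Mid-depth of clay below the ground surface: z = 2.1 + 2.9/2 = 3.55 m.
Total vertical stress at mid-clay: σ_v = 19.2×2.1 + 18.8×1.45 = 67.58 kPa.
Pore pressure: u = 9.81×(3.55 − 0) = 34.825 kPa.
Initial effective stress: σ'_0 = σ_v − u = 67.58 − 34.825 = 32.755 kPa.
Stress increase at mid-clay by the 2:1 spreading method:
Δσ = qBL/((B+z)(L+z)) = 116×2.9×5.9/((2.9+3.55)(5.9+3.55)) = 32.562 kPa
Final effective stress: σ'_f = σ'_0 + Δσ = 32.755 + 32.562 = 65.317 kPa.
Normally consolidated clay, so the full stress increment lies on the virgin compression line:
S_c = C_c·H/(1+e₀)·log₁₀(σ'_f/σ'_0) = 0.17×2.9/(1+1.29)×log₁₀(65.317/32.755)
    = 0.21528 × 0.29975 = 0.06453 m

S_c ≈ 64.5 mm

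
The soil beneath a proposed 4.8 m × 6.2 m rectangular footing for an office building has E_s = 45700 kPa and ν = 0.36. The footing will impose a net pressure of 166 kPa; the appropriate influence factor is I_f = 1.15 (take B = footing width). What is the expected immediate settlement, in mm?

Immediate (elastic) settlement: S_e = q·B·(1−ν²)/E_s · I_f.
S_e = 166 × 4.8 × (1 − 0.36²) / 45700 × 1.15
    = 166 × 4.8 × 0.8704 / 45700 × 1.15
    = 0.01745 m = 17.45 mm

S_e ≈ 17.5 mm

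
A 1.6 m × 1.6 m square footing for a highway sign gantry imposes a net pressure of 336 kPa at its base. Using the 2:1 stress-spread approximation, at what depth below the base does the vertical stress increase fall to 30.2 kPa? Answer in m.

2:1 spreading — at depth z the loaded area has grown by z in each plan dimension:
qB²/(B+z)² = Δσ_z ⇒ z = B(√(q/Δσ_z) − 1) = 1.6×(√(336/30.2) − 1) = 3.737 m

z ≈ 3.74 m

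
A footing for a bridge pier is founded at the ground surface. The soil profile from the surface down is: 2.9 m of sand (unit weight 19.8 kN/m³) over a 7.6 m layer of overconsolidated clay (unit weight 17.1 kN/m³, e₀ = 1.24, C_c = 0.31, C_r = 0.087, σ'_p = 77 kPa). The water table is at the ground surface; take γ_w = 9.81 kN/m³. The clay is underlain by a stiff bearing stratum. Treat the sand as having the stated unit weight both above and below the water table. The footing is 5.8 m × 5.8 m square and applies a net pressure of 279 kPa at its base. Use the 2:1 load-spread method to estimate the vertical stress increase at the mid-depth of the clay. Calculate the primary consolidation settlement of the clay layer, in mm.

Mid-depth of clay below the ground surface: z = 2.9 + 7.6/2 = 6.7 m.
Total vertical stress at mid-clay: σ_v = 19.8×2.9 + 17.1×3.8 = 122.4 kPa.
Pore pressure: u = 9.81×(6.7 − 0) = 65.727 kPa.
Initial effective stress: σ'_0 = σ_v − u = 122.4 − 65.727 = 56.673 kPa.
Stress increase at mid-clay by the 2:1 spreading method:
Δσ = qBL/((B+z)(L+z)) = 279×5.8×5.8/((5.8+6.7)(5.8+6.7)) = 60.068 kPa
Final effective stress: σ'_f = 56.673 + 60.068 = 116.74 kPa.
σ'_f = 116.74 > σ'_p = 77 kPa, so the stress path crosses the preconsolidation pressure — recompression up to σ'_p, then virgin compression beyond:
S_c = H/(1+e₀)·[C_r·log₁₀(σ'_p/σ'_0) + C_c·log₁₀(σ'_f/σ'_p)]
    = 7.6/2.24 × [0.087×log₁₀(77/56.673) + 0.31×log₁₀(116.74/77)]
    = 3.3929 × [0.011581 + 0.056026] = 0.2294 m

S_c ≈ 229 mm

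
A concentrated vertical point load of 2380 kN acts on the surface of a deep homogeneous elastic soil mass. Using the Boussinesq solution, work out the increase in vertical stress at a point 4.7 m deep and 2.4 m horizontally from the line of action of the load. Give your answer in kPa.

Δσ_z ≈ 28.8 kPa

Boussinesq vertical stress below a point load on an elastic half-space:
Δσ_z = 3P/(2πz²) · [1 + (r/z)²]^(−5/2)
r/z = 2.4/4.7 = 0.51064; [1+(r/z)²]^(−5/2) = 0.56031.
Δσ_z = 3×2380/(2π×4.7²) × 0.56031 = 51.443 × 0.56031 = 28.82 kPa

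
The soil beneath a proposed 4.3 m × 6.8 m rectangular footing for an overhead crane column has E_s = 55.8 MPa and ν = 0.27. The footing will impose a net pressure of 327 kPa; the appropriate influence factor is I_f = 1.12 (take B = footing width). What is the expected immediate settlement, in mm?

S_e ≈ 26.2 mm

Immediate (elastic) settlement: S_e = q·B·(1−ν²)/E_s · I_f.
E_s = 55.8 MPa = 55800 kPa.
S_e = 327 × 4.3 × (1 − 0.27²) / 55800 × 1.12
    = 327 × 4.3 × 0.9271 / 55800 × 1.12
    = 0.02617 m = 26.17 mm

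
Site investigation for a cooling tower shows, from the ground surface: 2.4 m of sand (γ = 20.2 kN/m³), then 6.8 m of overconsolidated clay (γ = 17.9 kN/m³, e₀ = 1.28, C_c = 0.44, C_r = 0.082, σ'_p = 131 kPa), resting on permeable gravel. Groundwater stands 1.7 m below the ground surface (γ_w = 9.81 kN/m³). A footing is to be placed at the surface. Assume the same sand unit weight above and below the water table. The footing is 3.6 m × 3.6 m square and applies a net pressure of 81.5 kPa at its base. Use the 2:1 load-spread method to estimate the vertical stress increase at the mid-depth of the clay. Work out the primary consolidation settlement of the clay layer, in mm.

Mid-depth of clay below the ground surface: z = 2.4 + 6.8/2 = 5.8 m.
Total vertical stress at mid-clay: σ_v = 20.2×2.4 + 17.9×3.4 = 109.34 kPa.
Pore pressure: u = 9.81×(5.8 − 1.7) = 40.221 kPa.
Initial effective stress: σ'_0 = σ_v − u = 109.34 − 40.221 = 69.119 kPa.
Stress increase at mid-clay by the 2:1 spreading method:
Δσ = qBL/((B+z)(L+z)) = 81.5×3.6×3.6/((3.6+5.8)(3.6+5.8)) = 11.954 kPa
Final effective stress: σ'_f = 69.119 + 11.954 = 81.073 kPa.
σ'_f = 81.073 ≤ σ'_p = 131 kPa, so the clay remains overconsolidated and only the recompression index applies:
S_c = C_r·H/(1+e₀)·log₁₀(σ'_f/σ'_0) = 0.082×6.8/2.28×log₁₀(81.073/69.119)
    = 0.24457 × 0.069279 = 0.01694 m

S_c ≈ 16.9 mm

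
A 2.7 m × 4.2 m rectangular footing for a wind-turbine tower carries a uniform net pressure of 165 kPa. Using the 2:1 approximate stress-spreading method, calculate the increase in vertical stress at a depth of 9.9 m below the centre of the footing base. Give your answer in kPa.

Δσ_z ≈ 10.5 kPa

By the 2:1 method the load spreads at 1 horizontal : 2 vertical, so at depth z the loaded area has grown by z in each plan dimension:
Δσ = qBL/((B+z)(L+z)) = 165×2.7×4.2/((2.7+9.9)(4.2+9.9)) = 10.532 kPa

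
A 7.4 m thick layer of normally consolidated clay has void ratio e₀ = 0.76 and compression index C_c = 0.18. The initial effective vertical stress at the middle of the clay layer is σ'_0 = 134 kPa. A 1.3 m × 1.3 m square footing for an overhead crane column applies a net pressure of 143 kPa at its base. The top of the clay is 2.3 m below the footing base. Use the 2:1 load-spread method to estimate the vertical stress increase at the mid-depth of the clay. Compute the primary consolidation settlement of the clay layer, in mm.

Mid-depth of clay below the footing base: z = 2.3 + 7.4/2 = 6 m.
Stress increase at mid-clay by the 2:1 spreading method:
Δσ = qBL/((B+z)(L+z)) = 143×1.3×1.3/((1.3+6)(1.3+6)) = 4.535 kPa
Final effective stress: σ'_f = σ'_0 + Δσ = 134 + 4.535 = 138.53 kPa.
Normally consolidated clay, so the full stress increment lies on the virgin compression line:
S_c = C_c·H/(1+e₀)·log₁₀(σ'_f/σ'_0) = 0.18×7.4/(1+0.76)×log₁₀(138.53/134)
    = 0.75682 × 0.014439 = 0.01093 m

S_c ≈ 10.9 mm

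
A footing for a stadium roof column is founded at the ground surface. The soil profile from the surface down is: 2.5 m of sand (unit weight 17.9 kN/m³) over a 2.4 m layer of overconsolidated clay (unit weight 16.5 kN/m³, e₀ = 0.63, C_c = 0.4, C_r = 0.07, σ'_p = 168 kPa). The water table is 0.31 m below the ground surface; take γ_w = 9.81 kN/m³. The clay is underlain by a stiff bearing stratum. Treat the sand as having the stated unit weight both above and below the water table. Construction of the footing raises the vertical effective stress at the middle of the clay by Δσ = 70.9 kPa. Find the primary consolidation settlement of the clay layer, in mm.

Mid-depth of clay below the ground surface: z = 2.5 + 2.4/2 = 3.7 m.
Total vertical stress at mid-clay: σ_v = 17.9×2.5 + 16.5×1.2 = 64.55 kPa.
Pore pressure: u = 9.81×(3.7 − 0.31) = 33.256 kPa.
Initial effective stress: σ'_0 = σ_v − u = 64.55 − 33.256 = 31.294 kPa.
Final effective stress: σ'_f = 31.294 + 70.9 = 102.19 kPa.
σ'_f = 102.19 ≤ σ'_p = 168 kPa, so the clay remains overconsolidated and only the recompression index applies:
S_c = C_r·H/(1+e₀)·log₁₀(σ'_f/σ'_0) = 0.07×2.4/1.63×log₁₀(102.19/31.294)
    = 0.10307 × 0.51395 = 0.05297 m

S_c ≈ 53 mm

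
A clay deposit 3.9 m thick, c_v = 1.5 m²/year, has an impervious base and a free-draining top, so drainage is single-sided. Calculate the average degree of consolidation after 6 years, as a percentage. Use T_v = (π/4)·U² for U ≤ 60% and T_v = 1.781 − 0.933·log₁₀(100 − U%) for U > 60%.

Drainage path length: H_d = H = 3.9 m (single drainage).
T_v = c_v·t/H_d² = 1.5×6/3.9² = 0.59172.
T_v = 0.59172 corresponds to the U > 60% branch:
U = 1 − 10^((1.781 − T_v)/0.933)/100 = 0.8118

U ≈ 81.2 %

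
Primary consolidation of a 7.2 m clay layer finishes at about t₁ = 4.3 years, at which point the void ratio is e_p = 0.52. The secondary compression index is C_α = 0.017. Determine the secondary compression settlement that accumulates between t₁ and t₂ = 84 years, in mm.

S_s ≈ 104 mm

Secondary compression: S_s = C_α·H/(1+e_p)·log₁₀(t₂/t₁)
S_s = 0.017×7.2/(1+0.52)×log₁₀(84/4.3)
    = 0.08053 × 1.291 = 0.1039 m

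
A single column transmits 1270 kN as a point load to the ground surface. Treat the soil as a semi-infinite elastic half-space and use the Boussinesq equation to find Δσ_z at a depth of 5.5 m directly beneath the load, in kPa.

Δσ_z ≈ 20 kPa

Boussinesq vertical stress below a point load on an elastic half-space:
Δσ_z = 3P/(2πz²) · [1 + (r/z)²]^(−5/2)
r/z = 0/5.5 = 0; [1+(r/z)²]^(−5/2) = 1.
Δσ_z = 3×1270/(2π×5.5²) × 1 = 20.046 × 1 = 20.05 kPa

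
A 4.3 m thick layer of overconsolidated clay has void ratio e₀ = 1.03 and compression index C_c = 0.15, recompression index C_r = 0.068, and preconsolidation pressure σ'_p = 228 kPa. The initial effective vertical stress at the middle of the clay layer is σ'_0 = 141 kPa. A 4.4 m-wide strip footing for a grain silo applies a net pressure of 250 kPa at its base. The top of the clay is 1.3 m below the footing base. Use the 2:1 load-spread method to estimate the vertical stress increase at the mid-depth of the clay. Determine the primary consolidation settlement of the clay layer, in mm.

S_c ≈ 59 mm

Mid-depth of clay below the footing base: z = 1.3 + 4.3/2 = 3.45 m.
Stress increase at mid-clay by the 2:1 spreading method:
Δσ = qB/(B+z) = 250×4.4/(4.4+3.45) = 140.13 kPa
Final effective stress: σ'_f = 141 + 140.13 = 281.13 kPa.
σ'_f = 281.13 > σ'_p = 228 kPa, so the stress path crosses the preconsolidation pressure — recompression up to σ'_p, then virgin compression beyond:
S_c = H/(1+e₀)·[C_r·log₁₀(σ'_p/σ'_0) + C_c·log₁₀(σ'_f/σ'_p)]
    = 4.3/2.03 × [0.068×log₁₀(228/141) + 0.15×log₁₀(281.13/228)]
    = 2.1182 × [0.014193 + 0.013646] = 0.05897 m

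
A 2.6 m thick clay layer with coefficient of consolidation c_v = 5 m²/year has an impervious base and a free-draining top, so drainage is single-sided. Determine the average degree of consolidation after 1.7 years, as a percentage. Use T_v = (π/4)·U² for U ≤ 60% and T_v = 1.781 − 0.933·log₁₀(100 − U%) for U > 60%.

U ≈ 96.4 %

Drainage path length: H_d = H = 2.6 m (single drainage).
T_v = c_v·t/H_d² = 5×1.7/2.6² = 1.2574.
T_v = 1.2574 corresponds to the U > 60% branch:
U = 1 − 10^((1.781 − T_v)/0.933)/100 = 0.9636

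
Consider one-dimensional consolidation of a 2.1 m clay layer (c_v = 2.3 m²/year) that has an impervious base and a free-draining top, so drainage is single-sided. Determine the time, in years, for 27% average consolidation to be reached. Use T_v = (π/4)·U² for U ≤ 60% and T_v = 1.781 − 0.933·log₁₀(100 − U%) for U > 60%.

t ≈ 0.11 years

Drainage path length: H_d = H = 2.1 m (single drainage).
U ≤ 60%: T_v = (π/4)·U² = (π/4)×0.27² = 0.057256.
t = T_v·H_d²/c_v = 0.057256×2.1²/2.3 = 0.1098 years.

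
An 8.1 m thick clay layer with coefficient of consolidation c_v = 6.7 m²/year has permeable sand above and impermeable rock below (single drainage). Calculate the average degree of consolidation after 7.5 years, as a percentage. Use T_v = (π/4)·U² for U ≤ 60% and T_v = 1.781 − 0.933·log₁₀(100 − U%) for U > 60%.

Drainage path length: H_d = H = 8.1 m (single drainage).
T_v = c_v·t/H_d² = 6.7×7.5/8.1² = 0.76589.
T_v = 0.76589 corresponds to the U > 60% branch:
U = 1 − 10^((1.781 − T_v)/0.933)/100 = 0.8775

U ≈ 87.8 %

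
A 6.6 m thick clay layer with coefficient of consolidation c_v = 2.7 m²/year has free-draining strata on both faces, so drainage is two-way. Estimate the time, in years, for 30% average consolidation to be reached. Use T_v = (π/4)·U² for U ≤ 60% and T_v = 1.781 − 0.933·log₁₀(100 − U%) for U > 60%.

Drainage path length: H_d = H/2 = 3.3 m (double drainage).
U ≤ 60%: T_v = (π/4)·U² = (π/4)×0.3² = 0.070686.
t = T_v·H_d²/c_v = 0.070686×3.3²/2.7 = 0.2851 years.

t ≈ 0.285 years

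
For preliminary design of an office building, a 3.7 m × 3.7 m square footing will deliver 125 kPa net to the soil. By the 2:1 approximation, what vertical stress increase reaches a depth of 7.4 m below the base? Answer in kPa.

Δσ_z ≈ 13.9 kPa

By the 2:1 method the load spreads at 1 horizontal : 2 vertical, so at depth z the loaded area has grown by z in each plan dimension:
Δσ = qBL/((B+z)(L+z)) = 125×3.7×3.7/((3.7+7.4)(3.7+7.4)) = 13.889 kPa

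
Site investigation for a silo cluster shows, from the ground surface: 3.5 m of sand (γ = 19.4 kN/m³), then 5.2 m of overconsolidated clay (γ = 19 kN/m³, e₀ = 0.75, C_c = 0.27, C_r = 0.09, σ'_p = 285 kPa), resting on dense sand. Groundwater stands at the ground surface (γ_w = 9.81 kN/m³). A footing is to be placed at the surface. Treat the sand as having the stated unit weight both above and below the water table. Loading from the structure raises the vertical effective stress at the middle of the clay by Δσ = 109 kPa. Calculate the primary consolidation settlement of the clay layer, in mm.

S_c ≈ 124 mm

Mid-depth of clay below the ground surface: z = 3.5 + 5.2/2 = 6.1 m.
Total vertical stress at mid-clay: σ_v = 19.4×3.5 + 19×2.6 = 117.3 kPa.
Pore pressure: u = 9.81×(6.1 − 0) = 59.841 kPa.
Initial effective stress: σ'_0 = σ_v − u = 117.3 − 59.841 = 57.459 kPa.
Final effective stress: σ'_f = 57.459 + 109 = 166.46 kPa.
σ'_f = 166.46 ≤ σ'_p = 285 kPa, so the clay remains overconsolidated and only the recompression index applies:
S_c = C_r·H/(1+e₀)·log₁₀(σ'_f/σ'_0) = 0.09×5.2/1.75×log₁₀(166.46/57.459)
    = 0.26743 × 0.46195 = 0.1235 m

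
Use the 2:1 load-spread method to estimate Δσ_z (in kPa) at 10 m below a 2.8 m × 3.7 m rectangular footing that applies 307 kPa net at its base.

By the 2:1 method the load spreads at 1 horizontal : 2 vertical, so at depth z the loaded area has grown by z in each plan dimension:
Δσ = qBL/((B+z)(L+z)) = 307×2.8×3.7/((2.8+10)(3.7+10)) = 18.137 kPa

Δσ_z ≈ 18.1 kPa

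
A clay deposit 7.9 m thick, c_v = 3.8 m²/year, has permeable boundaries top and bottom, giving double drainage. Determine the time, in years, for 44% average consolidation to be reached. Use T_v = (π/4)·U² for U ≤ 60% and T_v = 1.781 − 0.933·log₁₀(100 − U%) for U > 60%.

Drainage path length: H_d = H/2 = 3.95 m (double drainage).
U ≤ 60%: T_v = (π/4)·U² = (π/4)×0.44² = 0.15205.
t = T_v·H_d²/c_v = 0.15205×3.95²/3.8 = 0.6243 years.

t ≈ 0.624 years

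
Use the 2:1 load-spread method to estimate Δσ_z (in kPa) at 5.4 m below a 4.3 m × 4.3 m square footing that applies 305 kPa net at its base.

By the 2:1 method the load spreads at 1 horizontal : 2 vertical, so at depth z the loaded area has grown by z in each plan dimension:
Δσ = qBL/((B+z)(L+z)) = 305×4.3×4.3/((4.3+5.4)(4.3+5.4)) = 59.937 kPa

Δσ_z ≈ 59.9 kPa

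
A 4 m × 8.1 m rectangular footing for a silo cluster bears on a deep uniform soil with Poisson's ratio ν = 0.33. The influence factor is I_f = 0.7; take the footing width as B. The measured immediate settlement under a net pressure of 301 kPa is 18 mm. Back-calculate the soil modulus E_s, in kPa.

E_s ≈ 41700 kPa

S_e = q·B·(1−ν²)/E_s · I_f  ⇒  E_s = q·B·(1−ν²)·I_f / S_e.
E_s = 301 × 4 × 0.8911 × 0.7 / 0.018 = 41720 kPa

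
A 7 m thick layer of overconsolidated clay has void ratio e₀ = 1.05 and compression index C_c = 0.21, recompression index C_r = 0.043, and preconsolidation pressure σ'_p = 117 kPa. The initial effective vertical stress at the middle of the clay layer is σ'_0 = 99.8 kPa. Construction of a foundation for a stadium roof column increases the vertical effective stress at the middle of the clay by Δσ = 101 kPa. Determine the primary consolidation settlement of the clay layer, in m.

Final effective stress: σ'_f = 99.8 + 101 = 200.8 kPa.
σ'_f = 200.8 > σ'_p = 117 kPa, so the stress path crosses the preconsolidation pressure — recompression up to σ'_p, then virgin compression beyond:
S_c = H/(1+e₀)·[C_r·log₁₀(σ'_p/σ'_0) + C_c·log₁₀(σ'_f/σ'_p)]
    = 7/2.05 × [0.043×log₁₀(117/99.8) + 0.21×log₁₀(200.8/117)]
    = 3.4146 × [0.0029694 + 0.049261] = 0.1783 m

S_c ≈ 0.178 m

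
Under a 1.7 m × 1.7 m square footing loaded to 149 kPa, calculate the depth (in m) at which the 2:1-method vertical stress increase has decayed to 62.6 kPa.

2:1 spreading — at depth z the loaded area has grown by z in each plan dimension:
qB²/(B+z)² = Δσ_z ⇒ z = B(√(q/Δσ_z) − 1) = 1.7×(√(149/62.6) − 1) = 0.9227 m

z ≈ 0.923 m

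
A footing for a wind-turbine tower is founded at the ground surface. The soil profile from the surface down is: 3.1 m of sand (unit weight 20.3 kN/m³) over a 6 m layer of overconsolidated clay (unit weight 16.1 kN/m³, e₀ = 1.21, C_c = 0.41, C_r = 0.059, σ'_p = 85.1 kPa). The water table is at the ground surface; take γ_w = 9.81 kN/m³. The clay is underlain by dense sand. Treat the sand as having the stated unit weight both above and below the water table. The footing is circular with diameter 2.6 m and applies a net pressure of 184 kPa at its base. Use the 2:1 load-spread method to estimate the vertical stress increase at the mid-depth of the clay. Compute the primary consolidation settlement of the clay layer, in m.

S_c ≈ 0.0193 m

Mid-depth of clay below the ground surface: z = 3.1 + 6/2 = 6.1 m.
Total vertical stress at mid-clay: σ_v = 20.3×3.1 + 16.1×3 = 111.23 kPa.
Pore pressure: u = 9.81×(6.1 − 0) = 59.841 kPa.
Initial effective stress: σ'_0 = σ_v − u = 111.23 − 59.841 = 51.389 kPa.
Stress increase at mid-clay by the 2:1 spreading method:
Δσ ≈ qD²/(D+z)² = 184×2.6²/(2.6+6.1)² = 16.433 kPa
Final effective stress: σ'_f = 51.389 + 16.433 = 67.822 kPa.
σ'_f = 67.822 ≤ σ'_p = 85.1 kPa, so the clay remains overconsolidated and only the recompression index applies:
S_c = C_r·H/(1+e₀)·log₁₀(σ'_f/σ'_0) = 0.059×6/2.21×log₁₀(67.822/51.389)
    = 0.16018 × 0.1205 = 0.0193 m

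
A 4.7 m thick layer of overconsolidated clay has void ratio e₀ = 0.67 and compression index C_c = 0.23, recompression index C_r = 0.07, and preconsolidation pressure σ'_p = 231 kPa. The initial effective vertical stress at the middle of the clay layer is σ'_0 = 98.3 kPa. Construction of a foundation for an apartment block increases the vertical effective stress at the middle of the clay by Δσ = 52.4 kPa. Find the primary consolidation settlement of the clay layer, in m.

S_c ≈ 0.0366 m

Final effective stress: σ'_f = 98.3 + 52.4 = 150.7 kPa.
σ'_f = 150.7 ≤ σ'_p = 231 kPa, so the clay remains overconsolidated and only the recompression index applies:
S_c = C_r·H/(1+e₀)·log₁₀(σ'_f/σ'_0) = 0.07×4.7/1.67×log₁₀(150.7/98.3)
    = 0.19701 × 0.18556 = 0.03656 m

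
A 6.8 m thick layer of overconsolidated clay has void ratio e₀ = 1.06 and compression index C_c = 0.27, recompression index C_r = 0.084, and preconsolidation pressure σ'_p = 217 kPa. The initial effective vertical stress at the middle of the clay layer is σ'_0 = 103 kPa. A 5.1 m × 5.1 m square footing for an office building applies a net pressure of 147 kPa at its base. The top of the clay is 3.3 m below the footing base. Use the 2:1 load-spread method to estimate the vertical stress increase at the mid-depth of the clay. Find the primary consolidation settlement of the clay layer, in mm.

S_c ≈ 28.5 mm

Mid-depth of clay below the footing base: z = 3.3 + 6.8/2 = 6.7 m.
Stress increase at mid-clay by the 2:1 spreading method:
Δσ = qBL/((B+z)(L+z)) = 147×5.1×5.1/((5.1+6.7)(5.1+6.7)) = 27.46 kPa
Final effective stress: σ'_f = 103 + 27.46 = 130.46 kPa.
σ'_f = 130.46 ≤ σ'_p = 217 kPa, so the clay remains overconsolidated and only the recompression index applies:
S_c = C_r·H/(1+e₀)·log₁₀(σ'_f/σ'_0) = 0.084×6.8/2.06×log₁₀(130.46/103)
    = 0.27728 × 0.10264 = 0.02846 m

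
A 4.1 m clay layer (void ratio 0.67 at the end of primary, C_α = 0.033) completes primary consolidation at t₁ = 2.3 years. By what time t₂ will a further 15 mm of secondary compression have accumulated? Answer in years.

t₂ ≈ 3.52 years

S_s = C_α·H/(1+e_p)·log₁₀(t₂/t₁) ⇒ log₁₀(t₂/t₁) = S_s·(1+e_p)/(C_α·H).
log₁₀(t₂/t₁) = 0.015 × (1+0.67) / (0.033×4.1) = 0.1851
t₂ = t₁ × 10^0.1851 = 2.3 × 1.532 = 3.523 years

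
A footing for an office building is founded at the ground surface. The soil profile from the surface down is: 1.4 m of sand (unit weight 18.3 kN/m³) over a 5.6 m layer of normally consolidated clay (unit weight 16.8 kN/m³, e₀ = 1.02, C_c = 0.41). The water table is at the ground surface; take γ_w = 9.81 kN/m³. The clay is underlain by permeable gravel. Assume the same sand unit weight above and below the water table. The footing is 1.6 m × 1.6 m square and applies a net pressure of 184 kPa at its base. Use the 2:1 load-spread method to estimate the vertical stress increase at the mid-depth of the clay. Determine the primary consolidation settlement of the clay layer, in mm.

Mid-depth of clay below the ground surface: z = 1.4 + 5.6/2 = 4.2 m.
Total vertical stress at mid-clay: σ_v = 18.3×1.4 + 16.8×2.8 = 72.66 kPa.
Pore pressure: u = 9.81×(4.2 − 0) = 41.202 kPa.
Initial effective stress: σ'_0 = σ_v − u = 72.66 − 41.202 = 31.458 kPa.
Stress increase at mid-clay by the 2:1 spreading method:
Δσ = qBL/((B+z)(L+z)) = 184×1.6×1.6/((1.6+4.2)(1.6+4.2)) = 14.002 kPa
Final effective stress: σ'_f = σ'_0 + Δσ = 31.458 + 14.002 = 45.46 kPa.
Normally consolidated clay, so the full stress increment lies on the virgin compression line:
S_c = C_c·H/(1+e₀)·log₁₀(σ'_f/σ'_0) = 0.41×5.6/(1+1.02)×log₁₀(45.46/31.458)
    = 1.1366 × 0.1599 = 0.1817 m

S_c ≈ 182 mm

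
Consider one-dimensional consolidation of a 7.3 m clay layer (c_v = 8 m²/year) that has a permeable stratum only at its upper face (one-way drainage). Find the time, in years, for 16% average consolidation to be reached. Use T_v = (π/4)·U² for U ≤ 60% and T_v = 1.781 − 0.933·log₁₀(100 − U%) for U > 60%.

Drainage path length: H_d = H = 7.3 m (single drainage).
U ≤ 60%: T_v = (π/4)·U² = (π/4)×0.16² = 0.020106.
t = T_v·H_d²/c_v = 0.020106×7.3²/8 = 0.1339 years.

t ≈ 0.134 years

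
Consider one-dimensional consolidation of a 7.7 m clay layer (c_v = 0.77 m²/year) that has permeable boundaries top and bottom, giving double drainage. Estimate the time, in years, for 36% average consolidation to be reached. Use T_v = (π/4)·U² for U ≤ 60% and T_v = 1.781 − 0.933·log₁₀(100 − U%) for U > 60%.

Drainage path length: H_d = H/2 = 3.85 m (double drainage).
U ≤ 60%: T_v = (π/4)·U² = (π/4)×0.36² = 0.10179.
t = T_v·H_d²/c_v = 0.10179×3.85²/0.77 = 1.959 years.

t ≈ 1.96 years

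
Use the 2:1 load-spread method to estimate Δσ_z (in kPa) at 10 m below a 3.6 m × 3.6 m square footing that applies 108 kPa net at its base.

Δσ_z ≈ 7.57 kPa

By the 2:1 method the load spreads at 1 horizontal : 2 vertical, so at depth z the loaded area has grown by z in each plan dimension:
Δσ = qBL/((B+z)(L+z)) = 108×3.6×3.6/((3.6+10)(3.6+10)) = 7.5675 kPa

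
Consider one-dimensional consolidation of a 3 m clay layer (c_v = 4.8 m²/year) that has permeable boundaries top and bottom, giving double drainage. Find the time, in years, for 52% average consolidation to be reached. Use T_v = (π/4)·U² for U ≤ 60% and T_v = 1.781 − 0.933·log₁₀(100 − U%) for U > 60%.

Drainage path length: H_d = H/2 = 1.5 m (double drainage).
U ≤ 60%: T_v = (π/4)·U² = (π/4)×0.52² = 0.21237.
t = T_v·H_d²/c_v = 0.21237×1.5²/4.8 = 0.09955 years.

t ≈ 0.0995 years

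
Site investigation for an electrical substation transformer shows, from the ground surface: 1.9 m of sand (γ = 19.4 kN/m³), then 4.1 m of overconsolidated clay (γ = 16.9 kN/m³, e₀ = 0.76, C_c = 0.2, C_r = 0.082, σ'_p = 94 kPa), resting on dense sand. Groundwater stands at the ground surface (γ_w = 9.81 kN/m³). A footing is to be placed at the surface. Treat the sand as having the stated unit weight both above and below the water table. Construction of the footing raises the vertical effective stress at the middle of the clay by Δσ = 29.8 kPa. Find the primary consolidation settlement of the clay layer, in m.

S_c ≈ 0.0537 m

Mid-depth of clay below the ground surface: z = 1.9 + 4.1/2 = 3.95 m.
Total vertical stress at mid-clay: σ_v = 19.4×1.9 + 16.9×2.05 = 71.505 kPa.
Pore pressure: u = 9.81×(3.95 − 0) = 38.75 kPa.
Initial effective stress: σ'_0 = σ_v − u = 71.505 − 38.75 = 32.755 kPa.
Final effective stress: σ'_f = 32.755 + 29.8 = 62.555 kPa.
σ'_f = 62.555 ≤ σ'_p = 94 kPa, so the clay remains overconsolidated and only the recompression index applies:
S_c = C_r·H/(1+e₀)·log₁₀(σ'_f/σ'_0) = 0.082×4.1/1.76×log₁₀(62.555/32.755)
    = 0.19102 × 0.28098 = 0.05367 m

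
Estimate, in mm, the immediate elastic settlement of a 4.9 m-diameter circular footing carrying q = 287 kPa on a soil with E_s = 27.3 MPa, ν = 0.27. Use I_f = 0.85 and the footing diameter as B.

S_e ≈ 40.6 mm

Immediate (elastic) settlement: S_e = q·B·(1−ν²)/E_s · I_f.
E_s = 27.3 MPa = 27300 kPa.
S_e = 287 × 4.9 × (1 − 0.27²) / 27300 × 0.85
    = 287 × 4.9 × 0.9271 / 27300 × 0.85
    = 0.04059 m = 40.59 mm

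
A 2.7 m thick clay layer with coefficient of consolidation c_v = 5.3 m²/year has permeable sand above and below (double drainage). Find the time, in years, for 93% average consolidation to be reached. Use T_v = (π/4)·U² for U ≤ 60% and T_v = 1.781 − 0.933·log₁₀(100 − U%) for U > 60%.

t ≈ 0.341 years

Drainage path length: H_d = H/2 = 1.35 m (double drainage).
U > 60%: T_v = 1.781 − 0.933·log₁₀(100 − 93) = 0.99252.
t = T_v·H_d²/c_v = 0.99252×1.35²/5.3 = 0.3413 years.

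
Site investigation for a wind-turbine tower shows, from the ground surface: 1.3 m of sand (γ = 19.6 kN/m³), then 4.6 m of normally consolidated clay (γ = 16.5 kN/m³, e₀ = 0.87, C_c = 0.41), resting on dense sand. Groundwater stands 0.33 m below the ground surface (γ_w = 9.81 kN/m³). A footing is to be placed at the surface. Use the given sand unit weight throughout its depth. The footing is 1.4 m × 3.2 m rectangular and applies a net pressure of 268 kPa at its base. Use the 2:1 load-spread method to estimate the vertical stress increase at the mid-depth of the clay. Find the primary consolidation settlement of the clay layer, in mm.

Mid-depth of clay below the ground surface: z = 1.3 + 4.6/2 = 3.6 m.
Total vertical stress at mid-clay: σ_v = 19.6×1.3 + 16.5×2.3 = 63.43 kPa.
Pore pressure: u = 9.81×(3.6 − 0.33) = 32.079 kPa.
Initial effective stress: σ'_0 = σ_v − u = 63.43 − 32.079 = 31.351 kPa.
Stress increase at mid-clay by the 2:1 spreading method:
Δσ = qBL/((B+z)(L+z)) = 268×1.4×3.2/((1.4+3.6)(3.2+3.6)) = 35.313 kPa
Final effective stress: σ'_f = σ'_0 + Δσ = 31.351 + 35.313 = 66.664 kPa.
Normally consolidated clay, so the full stress increment lies on the virgin compression line:
S_c = C_c·H/(1+e₀)·log₁₀(σ'_f/σ'_0) = 0.41×4.6/(1+0.87)×log₁₀(66.664/31.351)
    = 1.0086 × 0.32764 = 0.3305 m

S_c ≈ 330 mm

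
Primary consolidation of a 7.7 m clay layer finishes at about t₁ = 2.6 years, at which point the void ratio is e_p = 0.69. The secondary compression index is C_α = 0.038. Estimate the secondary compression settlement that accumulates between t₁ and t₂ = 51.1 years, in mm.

Secondary compression: S_s = C_α·H/(1+e_p)·log₁₀(t₂/t₁)
S_s = 0.038×7.7/(1+0.69)×log₁₀(51.1/2.6)
    = 0.1731 × 1.293 = 0.2239 m

S_s ≈ 224 mm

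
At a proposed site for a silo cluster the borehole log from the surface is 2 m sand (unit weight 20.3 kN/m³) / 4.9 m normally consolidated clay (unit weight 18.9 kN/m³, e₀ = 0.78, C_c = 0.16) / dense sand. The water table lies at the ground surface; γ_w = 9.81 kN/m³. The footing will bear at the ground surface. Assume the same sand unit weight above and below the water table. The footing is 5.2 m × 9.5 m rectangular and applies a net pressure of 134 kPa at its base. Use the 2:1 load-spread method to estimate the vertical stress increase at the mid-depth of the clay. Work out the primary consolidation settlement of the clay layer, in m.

Mid-depth of clay below the ground surface: z = 2 + 4.9/2 = 4.45 m.
Total vertical stress at mid-clay: σ_v = 20.3×2 + 18.9×2.45 = 86.905 kPa.
Pore pressure: u = 9.81×(4.45 − 0) = 43.655 kPa.
Initial effective stress: σ'_0 = σ_v − u = 86.905 − 43.655 = 43.25 kPa.
Stress increase at mid-clay by the 2:1 spreading method:
Δσ = qBL/((B+z)(L+z)) = 134×5.2×9.5/((5.2+4.45)(9.5+4.45)) = 49.173 kPa
Final effective stress: σ'_f = σ'_0 + Δσ = 43.25 + 49.173 = 92.423 kPa.
Normally consolidated clay, so the full stress increment lies on the virgin compression line:
S_c = C_c·H/(1+e₀)·log₁₀(σ'_f/σ'_0) = 0.16×4.9/(1+0.78)×log₁₀(92.423/43.25)
    = 0.44045 × 0.32979 = 0.1453 m

S_c ≈ 0.145 m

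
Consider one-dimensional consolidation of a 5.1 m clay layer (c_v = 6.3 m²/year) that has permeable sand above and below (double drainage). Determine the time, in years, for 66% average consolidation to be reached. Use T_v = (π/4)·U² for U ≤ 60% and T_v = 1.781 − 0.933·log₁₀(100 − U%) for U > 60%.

t ≈ 0.363 years

Drainage path length: H_d = H/2 = 2.55 m (double drainage).
U > 60%: T_v = 1.781 − 0.933·log₁₀(100 − 66) = 0.35213.
t = T_v·H_d²/c_v = 0.35213×2.55²/6.3 = 0.3634 years.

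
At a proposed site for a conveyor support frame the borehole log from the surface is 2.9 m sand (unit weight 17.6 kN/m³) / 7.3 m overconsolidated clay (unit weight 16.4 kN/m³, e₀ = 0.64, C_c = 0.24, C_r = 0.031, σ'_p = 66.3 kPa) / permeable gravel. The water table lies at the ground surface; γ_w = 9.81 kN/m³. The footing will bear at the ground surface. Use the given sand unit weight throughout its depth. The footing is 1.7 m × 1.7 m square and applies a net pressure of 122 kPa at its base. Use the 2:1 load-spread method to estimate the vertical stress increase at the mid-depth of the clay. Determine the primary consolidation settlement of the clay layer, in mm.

Mid-depth of clay below the ground surface: z = 2.9 + 7.3/2 = 6.55 m.
Total vertical stress at mid-clay: σ_v = 17.6×2.9 + 16.4×3.65 = 110.9 kPa.
Pore pressure: u = 9.81×(6.55 − 0) = 64.255 kPa.
Initial effective stress: σ'_0 = σ_v − u = 110.9 − 64.255 = 46.645 kPa.
Stress increase at mid-clay by the 2:1 spreading method:
Δσ = qBL/((B+z)(L+z)) = 122×1.7×1.7/((1.7+6.55)(1.7+6.55)) = 5.1802 kPa
Final effective stress: σ'_f = 46.645 + 5.1802 = 51.825 kPa.
σ'_f = 51.825 ≤ σ'_p = 66.3 kPa, so the clay remains overconsolidated and only the recompression index applies:
S_c = C_r·H/(1+e₀)·log₁₀(σ'_f/σ'_0) = 0.031×7.3/1.64×log₁₀(51.825/46.645)
    = 0.13799 × 0.045734 = 0.006311 m

S_c ≈ 6.31 mm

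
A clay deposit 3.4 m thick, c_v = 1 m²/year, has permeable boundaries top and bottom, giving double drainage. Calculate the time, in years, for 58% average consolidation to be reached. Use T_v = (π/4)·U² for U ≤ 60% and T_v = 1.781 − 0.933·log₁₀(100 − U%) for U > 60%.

t ≈ 0.764 years

Drainage path length: H_d = H/2 = 1.7 m (double drainage).
U ≤ 60%: T_v = (π/4)·U² = (π/4)×0.58² = 0.26421.
t = T_v·H_d²/c_v = 0.26421×1.7²/1 = 0.7636 years.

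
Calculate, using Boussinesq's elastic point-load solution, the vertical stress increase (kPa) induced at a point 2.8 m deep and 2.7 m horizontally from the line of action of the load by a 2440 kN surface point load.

Δσ_z ≈ 28.7 kPa

Boussinesq vertical stress below a point load on an elastic half-space:
Δσ_z = 3P/(2πz²) · [1 + (r/z)²]^(−5/2)
r/z = 2.7/2.8 = 0.96429; [1+(r/z)²]^(−5/2) = 0.19328.
Δσ_z = 3×2440/(2π×2.8²) × 0.19328 = 148.6 × 0.19328 = 28.72 kPa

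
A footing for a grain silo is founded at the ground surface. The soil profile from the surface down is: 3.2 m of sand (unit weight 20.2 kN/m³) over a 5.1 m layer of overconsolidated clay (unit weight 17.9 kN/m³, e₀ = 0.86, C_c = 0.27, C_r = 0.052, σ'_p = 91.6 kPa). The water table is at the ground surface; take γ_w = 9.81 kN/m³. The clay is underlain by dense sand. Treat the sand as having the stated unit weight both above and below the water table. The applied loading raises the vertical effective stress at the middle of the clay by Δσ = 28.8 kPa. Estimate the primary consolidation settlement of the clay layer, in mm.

Mid-depth of clay below the ground surface: z = 3.2 + 5.1/2 = 5.75 m.
Total vertical stress at mid-clay: σ_v = 20.2×3.2 + 17.9×2.55 = 110.28 kPa.
Pore pressure: u = 9.81×(5.75 − 0) = 56.408 kPa.
Initial effective stress: σ'_0 = σ_v − u = 110.28 − 56.408 = 53.872 kPa.
Final effective stress: σ'_f = 53.872 + 28.8 = 82.672 kPa.
σ'_f = 82.672 ≤ σ'_p = 91.6 kPa, so the clay remains overconsolidated and only the recompression index applies:
S_c = C_r·H/(1+e₀)·log₁₀(σ'_f/σ'_0) = 0.052×5.1/1.86×log₁₀(82.672/53.872)
    = 0.14258 × 0.186 = 0.02652 m

S_c ≈ 26.5 mm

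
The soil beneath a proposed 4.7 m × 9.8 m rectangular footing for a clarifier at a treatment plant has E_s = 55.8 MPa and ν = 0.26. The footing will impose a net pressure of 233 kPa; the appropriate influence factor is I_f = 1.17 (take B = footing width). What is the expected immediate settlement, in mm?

S_e ≈ 21.4 mm

Immediate (elastic) settlement: S_e = q·B·(1−ν²)/E_s · I_f.
E_s = 55.8 MPa = 55800 kPa.
S_e = 233 × 4.7 × (1 − 0.26²) / 55800 × 1.17
    = 233 × 4.7 × 0.9324 / 55800 × 1.17
    = 0.02141 m = 21.41 mm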